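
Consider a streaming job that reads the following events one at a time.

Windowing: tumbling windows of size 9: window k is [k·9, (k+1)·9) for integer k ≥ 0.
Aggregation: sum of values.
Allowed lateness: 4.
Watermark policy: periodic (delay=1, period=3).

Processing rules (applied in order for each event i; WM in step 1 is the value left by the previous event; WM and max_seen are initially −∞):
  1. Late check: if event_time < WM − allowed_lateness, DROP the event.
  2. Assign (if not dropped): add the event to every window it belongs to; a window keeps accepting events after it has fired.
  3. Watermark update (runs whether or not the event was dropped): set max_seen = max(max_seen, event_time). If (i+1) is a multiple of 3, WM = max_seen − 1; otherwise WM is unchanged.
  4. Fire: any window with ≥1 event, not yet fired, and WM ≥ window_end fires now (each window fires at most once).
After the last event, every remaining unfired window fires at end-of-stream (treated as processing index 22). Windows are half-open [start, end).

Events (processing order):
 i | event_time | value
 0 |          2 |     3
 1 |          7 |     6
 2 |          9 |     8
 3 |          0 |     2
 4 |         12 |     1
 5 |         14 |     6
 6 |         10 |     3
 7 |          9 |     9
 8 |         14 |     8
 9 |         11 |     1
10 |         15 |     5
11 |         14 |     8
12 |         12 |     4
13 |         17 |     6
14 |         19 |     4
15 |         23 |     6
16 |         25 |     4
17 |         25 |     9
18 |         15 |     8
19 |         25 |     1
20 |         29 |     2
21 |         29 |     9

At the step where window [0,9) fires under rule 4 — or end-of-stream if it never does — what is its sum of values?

9

i=0 t=2 v=3: → [0,9); WM=−∞
i=1 t=7 v=6: → [0,9); WM=−∞
i=2 t=9 v=8: → [9,18); WM=8
i=3 t=0 v=2: DROP (t<8-4); WM=8
i=4 t=12 v=1: → [9,18); WM=8
i=5 t=14 v=6: → [9,18); WM=13; [0,9) fires=9
i=6 t=10 v=3: → [9,18); WM=13
i=7 t=9 v=9: → [9,18); WM=13
i=8 t=14 v=8: → [9,18); WM=13
i=9 t=11 v=1: → [9,18); WM=13
i=10 t=15 v=5: → [9,18); WM=13
i=11 t=14 v=8: → [9,18); WM=14
i=12 t=12 v=4: → [9,18); WM=14
i=13 t=17 v=6: → [9,18); WM=14
i=14 t=19 v=4: → [18,27); WM=18; [9,18) fires=59
i=15 t=23 v=6: → [18,27); WM=18
i=16 t=25 v=4: → [18,27); WM=18
i=17 t=25 v=9: → [18,27); WM=24
i=18 t=15 v=8: DROP (t<24-4); WM=24
i=19 t=25 v=1: → [18,27); WM=24
i=20 t=29 v=2: → [27,36); WM=28; [18,27) fires=24
i=21 t=29 v=9: → [27,36); WM=28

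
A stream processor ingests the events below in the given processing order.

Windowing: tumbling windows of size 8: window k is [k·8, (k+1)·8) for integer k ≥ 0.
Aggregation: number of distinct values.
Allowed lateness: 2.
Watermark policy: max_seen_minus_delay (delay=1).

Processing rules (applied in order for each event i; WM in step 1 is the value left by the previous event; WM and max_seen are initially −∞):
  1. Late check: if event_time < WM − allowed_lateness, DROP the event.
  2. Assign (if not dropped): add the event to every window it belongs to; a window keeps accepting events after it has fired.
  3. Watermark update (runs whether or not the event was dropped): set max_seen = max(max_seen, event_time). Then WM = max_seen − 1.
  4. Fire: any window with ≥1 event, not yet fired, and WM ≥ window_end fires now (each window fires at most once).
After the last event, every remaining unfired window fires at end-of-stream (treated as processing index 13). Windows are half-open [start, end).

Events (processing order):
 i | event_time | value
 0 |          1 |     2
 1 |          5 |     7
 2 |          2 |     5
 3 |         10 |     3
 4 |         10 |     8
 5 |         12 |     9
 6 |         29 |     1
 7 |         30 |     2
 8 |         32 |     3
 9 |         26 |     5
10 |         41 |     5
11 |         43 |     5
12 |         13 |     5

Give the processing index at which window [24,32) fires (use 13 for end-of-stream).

10

i=0 t=1 v=2: → [0,8); WM=0
i=1 t=5 v=7: → [0,8); WM=4
i=2 t=2 v=5: → [0,8); WM=4
i=3 t=10 v=3: → [8,16); WM=9; [0,8) fires=3
i=4 t=10 v=8: → [8,16); WM=9
i=5 t=12 v=9: → [8,16); WM=11
i=6 t=29 v=1: → [24,32); WM=28; [8,16) fires=3
i=7 t=30 v=2: → [24,32); WM=29
i=8 t=32 v=3: → [32,40); WM=31
i=9 t=26 v=5: DROP (t<31-2); WM=31
i=10 t=41 v=5: → [40,48); WM=40; [24,32) fires=2 [32,40) fires=1
i=11 t=43 v=5: → [40,48); WM=42
i=12 t=13 v=5: DROP (t<42-2); WM=42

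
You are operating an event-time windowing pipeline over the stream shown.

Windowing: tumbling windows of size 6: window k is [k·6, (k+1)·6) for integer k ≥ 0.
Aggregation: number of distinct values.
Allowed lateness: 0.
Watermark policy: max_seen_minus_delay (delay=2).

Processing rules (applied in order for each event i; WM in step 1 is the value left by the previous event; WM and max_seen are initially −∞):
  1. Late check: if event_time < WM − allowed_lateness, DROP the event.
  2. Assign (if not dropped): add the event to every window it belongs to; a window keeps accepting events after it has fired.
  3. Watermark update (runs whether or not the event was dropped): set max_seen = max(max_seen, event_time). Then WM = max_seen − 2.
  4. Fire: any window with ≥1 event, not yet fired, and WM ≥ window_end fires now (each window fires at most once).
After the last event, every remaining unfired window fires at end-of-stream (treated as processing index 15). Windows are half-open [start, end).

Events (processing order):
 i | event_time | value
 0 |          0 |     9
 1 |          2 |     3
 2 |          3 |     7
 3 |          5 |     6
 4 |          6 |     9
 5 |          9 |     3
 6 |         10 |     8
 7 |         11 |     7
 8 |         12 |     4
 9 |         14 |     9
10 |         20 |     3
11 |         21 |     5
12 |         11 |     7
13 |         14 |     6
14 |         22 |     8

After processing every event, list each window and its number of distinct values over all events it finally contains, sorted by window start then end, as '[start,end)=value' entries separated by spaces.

i=0 t=0 v=9: → [0,6); WM=-2
i=1 t=2 v=3: → [0,6); WM=0
i=2 t=3 v=7: → [0,6); WM=1
i=3 t=5 v=6: → [0,6); WM=3
i=4 t=6 v=9: → [6,12); WM=4
i=5 t=9 v=3: → [6,12); WM=7; [0,6) fires=4
i=6 t=10 v=8: → [6,12); WM=8
i=7 t=11 v=7: → [6,12); WM=9
i=8 t=12 v=4: → [12,18); WM=10
i=9 t=14 v=9: → [12,18); WM=12; [6,12) fires=4
i=10 t=20 v=3: → [18,24); WM=18; [12,18) fires=2
i=11 t=21 v=5: → [18,24); WM=19
i=12 t=11 v=7: DROP (t<19-0); WM=19
i=13 t=14 v=6: DROP (t<19-0); WM=19
i=14 t=22 v=8: → [18,24); WM=20

[0,6)=4 [6,12)=4 [12,18)=2 [18,24)=3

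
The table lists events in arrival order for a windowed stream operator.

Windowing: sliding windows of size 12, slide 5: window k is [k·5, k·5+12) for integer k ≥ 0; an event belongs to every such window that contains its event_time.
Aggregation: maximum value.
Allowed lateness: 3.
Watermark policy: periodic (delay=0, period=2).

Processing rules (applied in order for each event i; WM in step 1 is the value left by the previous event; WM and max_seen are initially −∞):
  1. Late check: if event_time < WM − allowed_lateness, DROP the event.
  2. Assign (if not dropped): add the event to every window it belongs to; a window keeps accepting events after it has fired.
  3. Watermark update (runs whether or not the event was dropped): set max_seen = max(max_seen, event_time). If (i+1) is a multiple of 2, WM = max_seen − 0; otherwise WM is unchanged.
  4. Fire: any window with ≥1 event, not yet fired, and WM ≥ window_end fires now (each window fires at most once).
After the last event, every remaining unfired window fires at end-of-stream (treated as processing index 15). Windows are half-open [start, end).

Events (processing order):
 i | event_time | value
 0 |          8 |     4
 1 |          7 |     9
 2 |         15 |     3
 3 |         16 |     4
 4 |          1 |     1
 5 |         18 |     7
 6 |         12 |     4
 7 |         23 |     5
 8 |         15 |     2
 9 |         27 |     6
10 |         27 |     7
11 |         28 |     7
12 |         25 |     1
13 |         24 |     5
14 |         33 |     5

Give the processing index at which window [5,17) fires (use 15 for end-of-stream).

5

i=0 t=8 v=4: → [5,17),[0,12); WM=−∞
i=1 t=7 v=9: → [5,17),[0,12); WM=8
i=2 t=15 v=3: → [15,27),[10,22),[5,17); WM=8
i=3 t=16 v=4: → [15,27),[10,22),[5,17); WM=16; [0,12) fires=9
i=4 t=1 v=1: DROP (t<16-3); WM=16
i=5 t=18 v=7: → [15,27),[10,22); WM=18; [5,17) fires=9
i=6 t=12 v=4: DROP (t<18-3); WM=18
i=7 t=23 v=5: → [20,32),[15,27); WM=23; [10,22) fires=7
i=8 t=15 v=2: DROP (t<23-3); WM=23
i=9 t=27 v=6: → [25,37),[20,32); WM=27; [15,27) fires=7
i=10 t=27 v=7: → [25,37),[20,32); WM=27
i=11 t=28 v=7: → [25,37),[20,32); WM=28
i=12 t=25 v=1: → [25,37),[20,32),[15,27); WM=28
i=13 t=24 v=5: DROP (t<28-3); WM=28
i=14 t=33 v=5: → [30,42),[25,37); WM=28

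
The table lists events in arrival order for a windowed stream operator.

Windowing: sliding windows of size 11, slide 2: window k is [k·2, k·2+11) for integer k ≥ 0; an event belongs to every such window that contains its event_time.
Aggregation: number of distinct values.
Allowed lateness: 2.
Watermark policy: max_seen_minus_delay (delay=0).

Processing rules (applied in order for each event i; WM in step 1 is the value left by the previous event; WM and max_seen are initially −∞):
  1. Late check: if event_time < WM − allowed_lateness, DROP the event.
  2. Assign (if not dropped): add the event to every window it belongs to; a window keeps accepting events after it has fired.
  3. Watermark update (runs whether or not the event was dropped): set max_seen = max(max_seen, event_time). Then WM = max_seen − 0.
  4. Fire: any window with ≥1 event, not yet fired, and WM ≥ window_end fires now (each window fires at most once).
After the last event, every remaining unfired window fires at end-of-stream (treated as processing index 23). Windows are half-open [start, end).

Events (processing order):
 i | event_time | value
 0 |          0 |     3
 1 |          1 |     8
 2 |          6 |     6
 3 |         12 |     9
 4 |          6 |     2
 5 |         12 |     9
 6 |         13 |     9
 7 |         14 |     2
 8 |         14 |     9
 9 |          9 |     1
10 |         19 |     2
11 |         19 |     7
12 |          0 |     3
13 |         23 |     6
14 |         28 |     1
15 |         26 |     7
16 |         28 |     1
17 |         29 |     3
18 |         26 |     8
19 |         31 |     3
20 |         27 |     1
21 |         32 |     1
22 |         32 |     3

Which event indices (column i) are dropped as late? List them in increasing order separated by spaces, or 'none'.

4 9 12 18 20

i=0 t=0 v=3: → [0,11); WM=0
i=1 t=1 v=8: → [0,11); WM=1
i=2 t=6 v=6: → [6,17),[4,15),[2,13),[0,11); WM=6
i=3 t=12 v=9: → [12,23),[10,21),[8,19),[6,17),[4,15),[2,13); WM=12; [0,11) fires=3
i=4 t=6 v=2: DROP (t<12-2); WM=12
i=5 t=12 v=9: → [12,23),[10,21),[8,19),[6,17),[4,15),[2,13); WM=12
i=6 t=13 v=9: → [12,23),[10,21),[8,19),[6,17),[4,15); WM=13; [2,13) fires=2
i=7 t=14 v=2: → [14,25),[12,23),[10,21),[8,19),[6,17),[4,15); WM=14
i=8 t=14 v=9: → [14,25),[12,23),[10,21),[8,19),[6,17),[4,15); WM=14
i=9 t=9 v=1: DROP (t<14-2); WM=14
i=10 t=19 v=2: → [18,29),[16,27),[14,25),[12,23),[10,21); WM=19; [4,15) fires=3 [6,17) fires=3 [8,19) fires=2
i=11 t=19 v=7: → [18,29),[16,27),[14,25),[12,23),[10,21); WM=19
i=12 t=0 v=3: DROP (t<19-2); WM=19
i=13 t=23 v=6: → [22,33),[20,31),[18,29),[16,27),[14,25); WM=23; [10,21) fires=3 [12,23) fires=3
i=14 t=28 v=1: → [28,39),[26,37),[24,35),[22,33),[20,31),[18,29); WM=28; [14,25) fires=4 [16,27) fires=3
i=15 t=26 v=7: → [26,37),[24,35),[22,33),[20,31),[18,29),[16,27); WM=28
i=16 t=28 v=1: → [28,39),[26,37),[24,35),[22,33),[20,31),[18,29); WM=28
i=17 t=29 v=3: → [28,39),[26,37),[24,35),[22,33),[20,31); WM=29; [18,29) fires=4
i=18 t=26 v=8: DROP (t<29-2); WM=29
i=19 t=31 v=3: → [30,41),[28,39),[26,37),[24,35),[22,33); WM=31; [20,31) fires=4
i=20 t=27 v=1: DROP (t<31-2); WM=31
i=21 t=32 v=1: → [32,43),[30,41),[28,39),[26,37),[24,35),[22,33); WM=32
i=22 t=32 v=3: → [32,43),[30,41),[28,39),[26,37),[24,35),[22,33); WM=32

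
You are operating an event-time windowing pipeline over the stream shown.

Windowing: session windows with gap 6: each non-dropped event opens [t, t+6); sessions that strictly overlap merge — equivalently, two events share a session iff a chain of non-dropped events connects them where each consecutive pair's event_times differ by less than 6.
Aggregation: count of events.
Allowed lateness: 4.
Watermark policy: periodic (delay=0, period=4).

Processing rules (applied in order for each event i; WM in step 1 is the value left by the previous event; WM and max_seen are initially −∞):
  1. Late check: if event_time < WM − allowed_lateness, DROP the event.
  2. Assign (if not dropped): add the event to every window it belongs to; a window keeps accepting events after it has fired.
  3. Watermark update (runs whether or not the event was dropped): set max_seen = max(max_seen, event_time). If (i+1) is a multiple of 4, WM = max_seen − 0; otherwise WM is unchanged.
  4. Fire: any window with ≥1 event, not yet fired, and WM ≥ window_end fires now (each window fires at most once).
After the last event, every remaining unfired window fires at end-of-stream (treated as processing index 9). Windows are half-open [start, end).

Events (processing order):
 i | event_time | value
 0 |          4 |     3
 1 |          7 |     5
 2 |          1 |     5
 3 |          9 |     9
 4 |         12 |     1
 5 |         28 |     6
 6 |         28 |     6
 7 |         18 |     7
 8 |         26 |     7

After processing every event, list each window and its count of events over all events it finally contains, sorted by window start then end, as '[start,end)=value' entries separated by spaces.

i=0 t=4 v=3: → [4,10); WM=−∞
i=1 t=7 v=5: → [4,13); WM=−∞
i=2 t=1 v=5: → [1,13); WM=−∞
i=3 t=9 v=9: → [1,15); WM=9
i=4 t=12 v=1: → [1,18); WM=9
i=5 t=28 v=6: → [28,34); WM=9
i=6 t=28 v=6: → [28,34); WM=9
i=7 t=18 v=7: → [18,24); WM=28
i=8 t=26 v=7: → [26,34); WM=28

[1,18)=5 [18,24)=1 [26,34)=3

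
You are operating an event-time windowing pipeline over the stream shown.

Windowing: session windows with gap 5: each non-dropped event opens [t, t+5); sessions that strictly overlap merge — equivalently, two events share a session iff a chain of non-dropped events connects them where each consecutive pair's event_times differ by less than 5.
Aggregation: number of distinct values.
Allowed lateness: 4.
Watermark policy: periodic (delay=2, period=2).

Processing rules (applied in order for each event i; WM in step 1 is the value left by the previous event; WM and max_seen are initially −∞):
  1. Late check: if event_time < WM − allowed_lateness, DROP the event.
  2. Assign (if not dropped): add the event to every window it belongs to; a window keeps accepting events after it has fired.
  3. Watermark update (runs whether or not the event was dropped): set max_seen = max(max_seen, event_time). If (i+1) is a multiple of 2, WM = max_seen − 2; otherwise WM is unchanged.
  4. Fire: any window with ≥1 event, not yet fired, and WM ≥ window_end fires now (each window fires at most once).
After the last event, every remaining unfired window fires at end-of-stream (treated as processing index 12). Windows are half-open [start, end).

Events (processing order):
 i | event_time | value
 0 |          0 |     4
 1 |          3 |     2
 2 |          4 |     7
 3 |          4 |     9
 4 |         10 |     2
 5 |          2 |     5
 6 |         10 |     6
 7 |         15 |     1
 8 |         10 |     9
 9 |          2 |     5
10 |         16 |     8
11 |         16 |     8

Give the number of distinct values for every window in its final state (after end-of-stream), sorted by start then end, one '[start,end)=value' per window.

[0,9)=5 [10,15)=3 [15,21)=2

i=0 t=0 v=4: → [0,5); WM=−∞
i=1 t=3 v=2: → [0,8); WM=1
i=2 t=4 v=7: → [0,9); WM=1
i=3 t=4 v=9: → [0,9); WM=2
i=4 t=10 v=2: → [10,15); WM=2
i=5 t=2 v=5: → [0,9); WM=8
i=6 t=10 v=6: → [10,15); WM=8
i=7 t=15 v=1: → [15,20); WM=13
i=8 t=10 v=9: → [10,15); WM=13
i=9 t=2 v=5: DROP (t<13-4); WM=13
i=10 t=16 v=8: → [15,21); WM=13
i=11 t=16 v=8: → [15,21); WM=14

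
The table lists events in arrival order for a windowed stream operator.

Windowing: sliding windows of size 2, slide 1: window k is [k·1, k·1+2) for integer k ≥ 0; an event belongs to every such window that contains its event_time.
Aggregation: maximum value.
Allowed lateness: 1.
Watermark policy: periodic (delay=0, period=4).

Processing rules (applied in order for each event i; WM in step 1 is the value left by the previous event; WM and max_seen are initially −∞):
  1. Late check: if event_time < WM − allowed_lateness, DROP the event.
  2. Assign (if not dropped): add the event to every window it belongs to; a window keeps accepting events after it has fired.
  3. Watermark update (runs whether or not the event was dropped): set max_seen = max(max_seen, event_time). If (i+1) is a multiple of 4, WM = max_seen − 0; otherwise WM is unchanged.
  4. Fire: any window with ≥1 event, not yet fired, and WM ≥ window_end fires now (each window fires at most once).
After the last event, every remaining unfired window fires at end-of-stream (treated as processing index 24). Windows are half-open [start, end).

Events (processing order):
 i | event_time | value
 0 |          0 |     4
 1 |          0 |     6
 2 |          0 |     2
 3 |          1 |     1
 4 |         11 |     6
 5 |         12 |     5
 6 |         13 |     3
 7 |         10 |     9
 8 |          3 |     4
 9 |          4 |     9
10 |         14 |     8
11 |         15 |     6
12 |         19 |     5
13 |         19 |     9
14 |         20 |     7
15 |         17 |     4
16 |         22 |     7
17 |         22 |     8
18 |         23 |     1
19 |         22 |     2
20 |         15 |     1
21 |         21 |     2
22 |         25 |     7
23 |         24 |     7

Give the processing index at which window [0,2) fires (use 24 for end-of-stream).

i=0 t=0 v=4: → [0,2); WM=−∞
i=1 t=0 v=6: → [0,2); WM=−∞
i=2 t=0 v=2: → [0,2); WM=−∞
i=3 t=1 v=1: → [1,3),[0,2); WM=1
i=4 t=11 v=6: → [11,13),[10,12); WM=1
i=5 t=12 v=5: → [12,14),[11,13); WM=1
i=6 t=13 v=3: → [13,15),[12,14); WM=1
i=7 t=10 v=9: → [10,12),[9,11); WM=13; [0,2) fires=6 [1,3) fires=1 [9,11) fires=9 [10,12) fires=9 [11,13) fires=6
i=8 t=3 v=4: DROP (t<13-1); WM=13
i=9 t=4 v=9: DROP (t<13-1); WM=13
i=10 t=14 v=8: → [14,16),[13,15); WM=13
i=11 t=15 v=6: → [15,17),[14,16); WM=15; [12,14) fires=5 [13,15) fires=8
i=12 t=19 v=5: → [19,21),[18,20); WM=15
i=13 t=19 v=9: → [19,21),[18,20); WM=15
i=14 t=20 v=7: → [20,22),[19,21); WM=15
i=15 t=17 v=4: → [17,19),[16,18); WM=20; [14,16) fires=8 [15,17) fires=6 [16,18) fires=4 [17,19) fires=4 [18,20) fires=9
i=16 t=22 v=7: → [22,24),[21,23); WM=20
i=17 t=22 v=8: → [22,24),[21,23); WM=20
i=18 t=23 v=1: → [23,25),[22,24); WM=20
i=19 t=22 v=2: → [22,24),[21,23); WM=23; [19,21) fires=9 [20,22) fires=7 [21,23) fires=8
i=20 t=15 v=1: DROP (t<23-1); WM=23
i=21 t=21 v=2: DROP (t<23-1); WM=23
i=22 t=25 v=7: → [25,27),[24,26); WM=23
i=23 t=24 v=7: → [24,26),[23,25); WM=25; [22,24) fires=8 [23,25) fires=7

7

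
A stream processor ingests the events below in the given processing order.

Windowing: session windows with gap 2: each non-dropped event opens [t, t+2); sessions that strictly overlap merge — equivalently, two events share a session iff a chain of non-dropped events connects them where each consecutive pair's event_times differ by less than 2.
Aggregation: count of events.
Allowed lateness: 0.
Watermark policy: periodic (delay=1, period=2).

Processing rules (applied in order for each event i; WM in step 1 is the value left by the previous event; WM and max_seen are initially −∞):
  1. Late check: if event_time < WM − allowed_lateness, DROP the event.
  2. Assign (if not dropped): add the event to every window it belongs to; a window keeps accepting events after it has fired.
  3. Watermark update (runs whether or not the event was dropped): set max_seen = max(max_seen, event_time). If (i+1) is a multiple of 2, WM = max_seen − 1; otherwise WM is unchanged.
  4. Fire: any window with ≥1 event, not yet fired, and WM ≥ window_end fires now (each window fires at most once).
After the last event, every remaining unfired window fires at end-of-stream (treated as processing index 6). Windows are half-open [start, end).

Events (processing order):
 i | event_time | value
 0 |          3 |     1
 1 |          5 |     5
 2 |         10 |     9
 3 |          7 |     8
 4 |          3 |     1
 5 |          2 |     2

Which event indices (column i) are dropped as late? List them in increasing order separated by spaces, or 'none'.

4 5

i=0 t=3 v=1: → [3,5); WM=−∞
i=1 t=5 v=5: → [5,7); WM=4
i=2 t=10 v=9: → [10,12); WM=4
i=3 t=7 v=8: → [7,9); WM=9
i=4 t=3 v=1: DROP (t<9-0); WM=9
i=5 t=2 v=2: DROP (t<9-0); WM=9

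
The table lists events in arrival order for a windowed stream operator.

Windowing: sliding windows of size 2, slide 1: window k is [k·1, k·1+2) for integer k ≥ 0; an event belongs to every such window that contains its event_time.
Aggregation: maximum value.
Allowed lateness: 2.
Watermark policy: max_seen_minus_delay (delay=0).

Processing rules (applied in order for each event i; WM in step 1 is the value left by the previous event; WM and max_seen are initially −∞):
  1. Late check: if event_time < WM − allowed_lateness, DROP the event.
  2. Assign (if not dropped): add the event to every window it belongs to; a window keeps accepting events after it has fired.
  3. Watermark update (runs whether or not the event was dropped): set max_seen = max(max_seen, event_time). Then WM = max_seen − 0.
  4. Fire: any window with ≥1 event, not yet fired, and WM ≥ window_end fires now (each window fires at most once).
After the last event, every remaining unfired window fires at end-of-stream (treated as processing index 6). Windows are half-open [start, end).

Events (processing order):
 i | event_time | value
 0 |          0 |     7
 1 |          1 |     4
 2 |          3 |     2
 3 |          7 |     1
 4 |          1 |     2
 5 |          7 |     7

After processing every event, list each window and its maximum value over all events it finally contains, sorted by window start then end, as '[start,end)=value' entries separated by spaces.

[0,2)=7 [1,3)=4 [2,4)=2 [3,5)=2 [6,8)=7 [7,9)=7

i=0 t=0 v=7: → [0,2); WM=0
i=1 t=1 v=4: → [1,3),[0,2); WM=1
i=2 t=3 v=2: → [3,5),[2,4); WM=3; [0,2) fires=7 [1,3) fires=4
i=3 t=7 v=1: → [7,9),[6,8); WM=7; [2,4) fires=2 [3,5) fires=2
i=4 t=1 v=2: DROP (t<7-2); WM=7
i=5 t=7 v=7: → [7,9),[6,8); WM=7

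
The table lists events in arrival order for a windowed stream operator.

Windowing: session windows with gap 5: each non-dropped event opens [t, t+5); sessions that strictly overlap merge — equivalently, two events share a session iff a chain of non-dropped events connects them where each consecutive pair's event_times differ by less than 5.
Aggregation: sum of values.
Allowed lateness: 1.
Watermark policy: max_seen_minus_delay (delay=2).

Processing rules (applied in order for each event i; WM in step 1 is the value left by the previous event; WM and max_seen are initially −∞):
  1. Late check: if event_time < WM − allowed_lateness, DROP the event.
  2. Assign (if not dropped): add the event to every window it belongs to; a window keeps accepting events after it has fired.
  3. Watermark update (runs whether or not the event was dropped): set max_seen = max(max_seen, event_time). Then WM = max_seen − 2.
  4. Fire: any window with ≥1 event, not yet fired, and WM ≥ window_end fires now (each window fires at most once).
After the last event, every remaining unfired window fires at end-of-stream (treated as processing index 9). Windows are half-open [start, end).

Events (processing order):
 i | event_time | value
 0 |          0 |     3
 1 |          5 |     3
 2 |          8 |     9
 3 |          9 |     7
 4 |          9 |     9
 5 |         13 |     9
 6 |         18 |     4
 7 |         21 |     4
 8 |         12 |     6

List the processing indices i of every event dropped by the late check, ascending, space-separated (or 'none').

8

i=0 t=0 v=3: → [0,5); WM=-2
i=1 t=5 v=3: → [5,10); WM=3
i=2 t=8 v=9: → [5,13); WM=6
i=3 t=9 v=7: → [5,14); WM=7
i=4 t=9 v=9: → [5,14); WM=7
i=5 t=13 v=9: → [5,18); WM=11
i=6 t=18 v=4: → [18,23); WM=16
i=7 t=21 v=4: → [18,26); WM=19
i=8 t=12 v=6: DROP (t<19-1); WM=19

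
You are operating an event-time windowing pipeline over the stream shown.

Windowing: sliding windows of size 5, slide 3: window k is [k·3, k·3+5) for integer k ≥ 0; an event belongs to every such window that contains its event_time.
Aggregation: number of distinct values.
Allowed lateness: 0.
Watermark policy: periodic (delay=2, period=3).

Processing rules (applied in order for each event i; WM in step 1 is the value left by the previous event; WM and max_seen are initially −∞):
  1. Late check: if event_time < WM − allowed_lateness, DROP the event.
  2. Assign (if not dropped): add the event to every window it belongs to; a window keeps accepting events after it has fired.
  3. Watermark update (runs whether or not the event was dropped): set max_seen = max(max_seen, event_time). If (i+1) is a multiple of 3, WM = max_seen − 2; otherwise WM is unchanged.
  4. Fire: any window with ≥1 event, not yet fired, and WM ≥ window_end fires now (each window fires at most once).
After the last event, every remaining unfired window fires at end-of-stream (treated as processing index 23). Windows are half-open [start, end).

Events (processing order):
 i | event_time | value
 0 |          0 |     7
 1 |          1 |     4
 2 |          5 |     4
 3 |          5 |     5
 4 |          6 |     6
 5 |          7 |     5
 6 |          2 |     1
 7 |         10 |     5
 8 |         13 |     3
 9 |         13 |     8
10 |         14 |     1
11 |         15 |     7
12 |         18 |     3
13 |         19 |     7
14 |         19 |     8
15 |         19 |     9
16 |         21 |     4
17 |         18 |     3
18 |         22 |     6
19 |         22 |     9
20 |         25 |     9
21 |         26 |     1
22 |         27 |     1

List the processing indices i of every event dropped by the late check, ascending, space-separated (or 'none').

6

i=0 t=0 v=7: → [0,5); WM=−∞
i=1 t=1 v=4: → [0,5); WM=−∞
i=2 t=5 v=4: → [3,8); WM=3
i=3 t=5 v=5: → [3,8); WM=3
i=4 t=6 v=6: → [6,11),[3,8); WM=3
i=5 t=7 v=5: → [6,11),[3,8); WM=5; [0,5) fires=2
i=6 t=2 v=1: DROP (t<5-0); WM=5
i=7 t=10 v=5: → [9,14),[6,11); WM=5
i=8 t=13 v=3: → [12,17),[9,14); WM=11; [3,8) fires=3 [6,11) fires=2
i=9 t=13 v=8: → [12,17),[9,14); WM=11
i=10 t=14 v=1: → [12,17); WM=11
i=11 t=15 v=7: → [15,20),[12,17); WM=13
i=12 t=18 v=3: → [18,23),[15,20); WM=13
i=13 t=19 v=7: → [18,23),[15,20); WM=13
i=14 t=19 v=8: → [18,23),[15,20); WM=17; [9,14) fires=3 [12,17) fires=4
i=15 t=19 v=9: → [18,23),[15,20); WM=17
i=16 t=21 v=4: → [21,26),[18,23); WM=17
i=17 t=18 v=3: → [18,23),[15,20); WM=19
i=18 t=22 v=6: → [21,26),[18,23); WM=19
i=19 t=22 v=9: → [21,26),[18,23); WM=19
i=20 t=25 v=9: → [24,29),[21,26); WM=23; [15,20) fires=4 [18,23) fires=6
i=21 t=26 v=1: → [24,29); WM=23
i=22 t=27 v=1: → [27,32),[24,29); WM=23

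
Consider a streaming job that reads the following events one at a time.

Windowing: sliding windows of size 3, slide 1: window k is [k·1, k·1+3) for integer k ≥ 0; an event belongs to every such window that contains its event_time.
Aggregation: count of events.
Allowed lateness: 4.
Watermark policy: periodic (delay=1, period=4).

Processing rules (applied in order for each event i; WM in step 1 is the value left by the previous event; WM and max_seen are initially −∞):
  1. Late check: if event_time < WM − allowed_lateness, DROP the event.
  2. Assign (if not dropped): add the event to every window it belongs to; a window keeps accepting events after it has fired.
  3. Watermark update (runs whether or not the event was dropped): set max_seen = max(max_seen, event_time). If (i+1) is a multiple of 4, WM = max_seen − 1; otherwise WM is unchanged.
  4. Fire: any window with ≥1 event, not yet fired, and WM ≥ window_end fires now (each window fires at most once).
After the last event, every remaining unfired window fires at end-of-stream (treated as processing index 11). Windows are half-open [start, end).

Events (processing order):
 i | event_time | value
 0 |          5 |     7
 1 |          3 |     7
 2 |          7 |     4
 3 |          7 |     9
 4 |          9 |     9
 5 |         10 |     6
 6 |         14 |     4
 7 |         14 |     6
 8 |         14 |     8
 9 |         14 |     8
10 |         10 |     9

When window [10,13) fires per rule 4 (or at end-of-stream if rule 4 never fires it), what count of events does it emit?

1

i=0 t=5 v=7: → [5,8),[4,7),[3,6); WM=−∞
i=1 t=3 v=7: → [3,6),[2,5),[1,4); WM=−∞
i=2 t=7 v=4: → [7,10),[6,9),[5,8); WM=−∞
i=3 t=7 v=9: → [7,10),[6,9),[5,8); WM=6; [1,4) fires=1 [2,5) fires=1 [3,6) fires=2
i=4 t=9 v=9: → [9,12),[8,11),[7,10); WM=6
i=5 t=10 v=6: → [10,13),[9,12),[8,11); WM=6
i=6 t=14 v=4: → [14,17),[13,16),[12,15); WM=6
i=7 t=14 v=6: → [14,17),[13,16),[12,15); WM=13; [4,7) fires=1 [5,8) fires=3 [6,9) fires=2 [7,10) fires=3 [8,11) fires=2 [9,12) fires=2 [10,13) fires=1
i=8 t=14 v=8: → [14,17),[13,16),[12,15); WM=13
i=9 t=14 v=8: → [14,17),[13,16),[12,15); WM=13
i=10 t=10 v=9: → [10,13),[9,12),[8,11); WM=13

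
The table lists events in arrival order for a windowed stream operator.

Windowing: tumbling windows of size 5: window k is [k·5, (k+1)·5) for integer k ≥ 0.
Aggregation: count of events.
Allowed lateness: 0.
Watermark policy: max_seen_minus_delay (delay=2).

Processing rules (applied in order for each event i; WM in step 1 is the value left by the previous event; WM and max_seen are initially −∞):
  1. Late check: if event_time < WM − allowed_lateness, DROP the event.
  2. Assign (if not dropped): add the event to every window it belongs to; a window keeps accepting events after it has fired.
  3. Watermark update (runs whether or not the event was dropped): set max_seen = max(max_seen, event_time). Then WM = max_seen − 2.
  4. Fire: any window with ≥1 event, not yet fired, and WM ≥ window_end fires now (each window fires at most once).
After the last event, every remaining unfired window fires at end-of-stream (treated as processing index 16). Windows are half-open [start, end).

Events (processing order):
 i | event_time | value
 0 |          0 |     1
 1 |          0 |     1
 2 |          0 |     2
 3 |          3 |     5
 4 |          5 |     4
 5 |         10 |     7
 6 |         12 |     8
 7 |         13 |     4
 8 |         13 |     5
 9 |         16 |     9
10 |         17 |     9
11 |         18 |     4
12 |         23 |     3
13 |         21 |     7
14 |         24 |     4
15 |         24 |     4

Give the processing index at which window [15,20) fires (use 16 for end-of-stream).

i=0 t=0 v=1: → [0,5); WM=-2
i=1 t=0 v=1: → [0,5); WM=-2
i=2 t=0 v=2: → [0,5); WM=-2
i=3 t=3 v=5: → [0,5); WM=1
i=4 t=5 v=4: → [5,10); WM=3
i=5 t=10 v=7: → [10,15); WM=8; [0,5) fires=4
i=6 t=12 v=8: → [10,15); WM=10; [5,10) fires=1
i=7 t=13 v=4: → [10,15); WM=11
i=8 t=13 v=5: → [10,15); WM=11
i=9 t=16 v=9: → [15,20); WM=14
i=10 t=17 v=9: → [15,20); WM=15; [10,15) fires=4
i=11 t=18 v=4: → [15,20); WM=16
i=12 t=23 v=3: → [20,25); WM=21; [15,20) fires=3
i=13 t=21 v=7: → [20,25); WM=21
i=14 t=24 v=4: → [20,25); WM=22
i=15 t=24 v=4: → [20,25); WM=22

12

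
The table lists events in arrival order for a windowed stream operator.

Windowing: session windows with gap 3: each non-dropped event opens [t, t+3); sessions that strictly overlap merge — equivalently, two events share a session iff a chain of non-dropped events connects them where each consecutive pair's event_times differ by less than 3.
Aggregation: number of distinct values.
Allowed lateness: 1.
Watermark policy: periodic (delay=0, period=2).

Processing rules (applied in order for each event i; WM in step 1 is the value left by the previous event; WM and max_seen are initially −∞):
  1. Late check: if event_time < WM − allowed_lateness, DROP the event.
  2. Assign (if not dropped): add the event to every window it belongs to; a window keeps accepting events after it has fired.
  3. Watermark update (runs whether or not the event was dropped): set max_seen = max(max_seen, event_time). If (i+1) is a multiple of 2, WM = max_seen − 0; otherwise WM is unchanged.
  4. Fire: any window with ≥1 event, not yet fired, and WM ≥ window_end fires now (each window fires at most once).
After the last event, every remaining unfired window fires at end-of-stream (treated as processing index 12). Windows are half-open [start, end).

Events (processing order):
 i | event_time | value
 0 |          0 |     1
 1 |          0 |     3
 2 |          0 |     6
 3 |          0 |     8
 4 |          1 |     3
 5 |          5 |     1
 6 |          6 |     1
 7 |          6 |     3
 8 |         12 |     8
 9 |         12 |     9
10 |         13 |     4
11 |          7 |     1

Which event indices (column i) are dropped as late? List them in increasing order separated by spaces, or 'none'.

i=0 t=0 v=1: → [0,3); WM=−∞
i=1 t=0 v=3: → [0,3); WM=0
i=2 t=0 v=6: → [0,3); WM=0
i=3 t=0 v=8: → [0,3); WM=0
i=4 t=1 v=3: → [0,4); WM=0
i=5 t=5 v=1: → [5,8); WM=5
i=6 t=6 v=1: → [5,9); WM=5
i=7 t=6 v=3: → [5,9); WM=6
i=8 t=12 v=8: → [12,15); WM=6
i=9 t=12 v=9: → [12,15); WM=12
i=10 t=13 v=4: → [12,16); WM=12
i=11 t=7 v=1: DROP (t<12-1); WM=13

11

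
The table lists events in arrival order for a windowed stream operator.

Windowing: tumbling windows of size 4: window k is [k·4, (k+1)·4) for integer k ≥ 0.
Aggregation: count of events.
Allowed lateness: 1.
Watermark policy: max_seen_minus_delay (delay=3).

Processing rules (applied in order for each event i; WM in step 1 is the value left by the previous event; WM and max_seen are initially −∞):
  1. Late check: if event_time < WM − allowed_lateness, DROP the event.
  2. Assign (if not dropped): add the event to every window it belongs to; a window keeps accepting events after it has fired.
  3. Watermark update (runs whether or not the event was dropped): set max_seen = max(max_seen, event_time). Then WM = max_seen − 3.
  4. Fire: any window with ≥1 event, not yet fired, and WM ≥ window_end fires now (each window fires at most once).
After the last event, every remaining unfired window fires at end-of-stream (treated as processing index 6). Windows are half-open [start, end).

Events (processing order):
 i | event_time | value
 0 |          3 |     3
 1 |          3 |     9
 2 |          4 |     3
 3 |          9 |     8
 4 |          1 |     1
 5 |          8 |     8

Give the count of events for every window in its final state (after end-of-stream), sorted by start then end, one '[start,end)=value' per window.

i=0 t=3 v=3: → [0,4); WM=0
i=1 t=3 v=9: → [0,4); WM=0
i=2 t=4 v=3: → [4,8); WM=1
i=3 t=9 v=8: → [8,12); WM=6; [0,4) fires=2
i=4 t=1 v=1: DROP (t<6-1); WM=6
i=5 t=8 v=8: → [8,12); WM=6

[0,4)=2 [4,8)=1 [8,12)=2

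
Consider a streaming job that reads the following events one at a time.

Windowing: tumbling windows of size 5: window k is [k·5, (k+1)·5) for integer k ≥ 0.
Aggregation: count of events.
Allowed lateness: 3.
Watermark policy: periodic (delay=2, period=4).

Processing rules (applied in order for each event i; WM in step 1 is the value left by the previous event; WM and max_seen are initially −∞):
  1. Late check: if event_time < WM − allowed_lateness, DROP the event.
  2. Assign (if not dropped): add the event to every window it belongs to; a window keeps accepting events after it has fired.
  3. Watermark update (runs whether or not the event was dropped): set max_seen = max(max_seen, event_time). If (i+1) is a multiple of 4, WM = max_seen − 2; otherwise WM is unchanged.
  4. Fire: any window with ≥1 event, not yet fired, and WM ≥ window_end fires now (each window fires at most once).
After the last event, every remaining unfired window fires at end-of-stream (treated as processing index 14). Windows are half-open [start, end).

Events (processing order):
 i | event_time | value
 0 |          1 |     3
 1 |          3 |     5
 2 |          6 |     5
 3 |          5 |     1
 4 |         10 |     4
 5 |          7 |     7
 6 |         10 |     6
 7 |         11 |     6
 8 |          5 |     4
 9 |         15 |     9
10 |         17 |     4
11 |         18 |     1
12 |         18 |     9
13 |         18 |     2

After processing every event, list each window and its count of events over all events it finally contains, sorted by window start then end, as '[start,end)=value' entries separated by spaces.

i=0 t=1 v=3: → [0,5); WM=−∞
i=1 t=3 v=5: → [0,5); WM=−∞
i=2 t=6 v=5: → [5,10); WM=−∞
i=3 t=5 v=1: → [5,10); WM=4
i=4 t=10 v=4: → [10,15); WM=4
i=5 t=7 v=7: → [5,10); WM=4
i=6 t=10 v=6: → [10,15); WM=4
i=7 t=11 v=6: → [10,15); WM=9; [0,5) fires=2
i=8 t=5 v=4: DROP (t<9-3); WM=9
i=9 t=15 v=9: → [15,20); WM=9
i=10 t=17 v=4: → [15,20); WM=9
i=11 t=18 v=1: → [15,20); WM=16; [5,10) fires=3 [10,15) fires=3
i=12 t=18 v=9: → [15,20); WM=16
i=13 t=18 v=2: → [15,20); WM=16

[0,5)=2 [5,10)=3 [10,15)=3 [15,20)=5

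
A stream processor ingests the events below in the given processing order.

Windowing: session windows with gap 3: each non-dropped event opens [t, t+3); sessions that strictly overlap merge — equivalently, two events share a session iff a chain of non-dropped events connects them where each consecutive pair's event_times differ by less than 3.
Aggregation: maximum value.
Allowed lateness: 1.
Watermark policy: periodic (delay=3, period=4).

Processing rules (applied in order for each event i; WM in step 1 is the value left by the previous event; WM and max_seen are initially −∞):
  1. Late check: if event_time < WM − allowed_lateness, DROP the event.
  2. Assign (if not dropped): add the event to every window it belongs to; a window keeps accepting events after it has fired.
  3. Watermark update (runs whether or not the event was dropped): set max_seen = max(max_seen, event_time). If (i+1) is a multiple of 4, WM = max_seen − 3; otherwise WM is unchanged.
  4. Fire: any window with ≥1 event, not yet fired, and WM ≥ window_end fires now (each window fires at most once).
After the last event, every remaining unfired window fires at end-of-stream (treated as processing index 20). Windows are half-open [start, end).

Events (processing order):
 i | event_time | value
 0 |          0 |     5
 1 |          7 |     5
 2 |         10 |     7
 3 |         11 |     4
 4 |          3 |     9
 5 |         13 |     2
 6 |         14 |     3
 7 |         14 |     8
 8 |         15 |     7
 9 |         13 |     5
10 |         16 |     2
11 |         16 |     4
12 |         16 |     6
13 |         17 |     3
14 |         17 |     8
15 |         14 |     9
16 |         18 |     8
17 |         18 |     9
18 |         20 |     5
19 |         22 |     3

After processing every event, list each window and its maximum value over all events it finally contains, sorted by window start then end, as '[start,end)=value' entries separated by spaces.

[0,3)=5 [7,10)=5 [10,25)=9

i=0 t=0 v=5: → [0,3); WM=−∞
i=1 t=7 v=5: → [7,10); WM=−∞
i=2 t=10 v=7: → [10,13); WM=−∞
i=3 t=11 v=4: → [10,14); WM=8
i=4 t=3 v=9: DROP (t<8-1); WM=8
i=5 t=13 v=2: → [10,16); WM=8
i=6 t=14 v=3: → [10,17); WM=8
i=7 t=14 v=8: → [10,17); WM=11
i=8 t=15 v=7: → [10,18); WM=11
i=9 t=13 v=5: → [10,18); WM=11
i=10 t=16 v=2: → [10,19); WM=11
i=11 t=16 v=4: → [10,19); WM=13
i=12 t=16 v=6: → [10,19); WM=13
i=13 t=17 v=3: → [10,20); WM=13
i=14 t=17 v=8: → [10,20); WM=13
i=15 t=14 v=9: → [10,20); WM=14
i=16 t=18 v=8: → [10,21); WM=14
i=17 t=18 v=9: → [10,21); WM=14
i=18 t=20 v=5: → [10,23); WM=14
i=19 t=22 v=3: → [10,25); WM=19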